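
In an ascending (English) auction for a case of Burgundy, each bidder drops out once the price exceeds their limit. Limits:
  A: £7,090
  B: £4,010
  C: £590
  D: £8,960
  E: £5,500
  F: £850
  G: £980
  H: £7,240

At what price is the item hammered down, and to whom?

D wins at £7,240

Limits in order: 8,960 (D) > 7,240 (H) > 7,090 (A) > 5,500 (E) > 4,010 (B) > 980 (G) > …
Bidding ends when H exits at £7,240; D takes it.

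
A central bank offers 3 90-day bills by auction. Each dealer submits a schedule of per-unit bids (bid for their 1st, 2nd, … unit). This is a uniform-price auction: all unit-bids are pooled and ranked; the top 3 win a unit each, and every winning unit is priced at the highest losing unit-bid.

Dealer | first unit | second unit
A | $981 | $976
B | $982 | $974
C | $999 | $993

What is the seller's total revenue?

Total revenue: $2,943

Pooled unit-bids ranked (top 3): 999 (C-1), 993 (C-2), 982 (B-1)
First bid not allocated: $981.
Allocation: B 1, C 2. Every unit priced at $981.
Revenue = 3 × 981 = $2,943.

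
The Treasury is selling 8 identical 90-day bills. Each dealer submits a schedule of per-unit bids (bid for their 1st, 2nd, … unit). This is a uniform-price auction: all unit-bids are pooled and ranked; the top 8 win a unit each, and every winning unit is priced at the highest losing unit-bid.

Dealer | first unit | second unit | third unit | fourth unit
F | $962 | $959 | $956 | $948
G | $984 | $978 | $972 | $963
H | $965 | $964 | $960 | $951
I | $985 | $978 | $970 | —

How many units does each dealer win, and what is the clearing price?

G 3, H 2, I 3; clearing price $963

Pooled unit-bids ranked (top 8): 985 (I-1), 984 (G-1), 978 (G-2), 978 (I-2), 972 (G-3), 970 (I-3), 965 (H-1), 964 (H-2)
The (k+1)-th unit-bid is $963.
Allocation: G 3, H 2, I 3.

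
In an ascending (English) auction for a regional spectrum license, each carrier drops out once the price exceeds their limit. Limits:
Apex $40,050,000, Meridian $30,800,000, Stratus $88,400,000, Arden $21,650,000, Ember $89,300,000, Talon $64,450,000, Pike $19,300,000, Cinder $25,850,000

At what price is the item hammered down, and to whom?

Sorting limits: 89,300,000 (Ember) > 88,400,000 (Stratus) > 64,450,000 (Talon) > 40,050,000 (Apex) > 30,800,000 (Meridian) > 25,850,000 (Cinder) > …
Bidding ends when Stratus exits at $88,400,000; Ember takes it.

Ember wins at $88,400,000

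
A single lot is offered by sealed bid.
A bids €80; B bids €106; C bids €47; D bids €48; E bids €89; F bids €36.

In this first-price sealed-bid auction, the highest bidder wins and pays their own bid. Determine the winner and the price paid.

B pays €106

Rule: the highest bidder wins and pays their own bid.
Bids ranked: 106 (B) > 89 (E) > 80 (A) > 48 (D) > 47 (C) > 36 (F)
B has the highest bid and pays exactly that: €106.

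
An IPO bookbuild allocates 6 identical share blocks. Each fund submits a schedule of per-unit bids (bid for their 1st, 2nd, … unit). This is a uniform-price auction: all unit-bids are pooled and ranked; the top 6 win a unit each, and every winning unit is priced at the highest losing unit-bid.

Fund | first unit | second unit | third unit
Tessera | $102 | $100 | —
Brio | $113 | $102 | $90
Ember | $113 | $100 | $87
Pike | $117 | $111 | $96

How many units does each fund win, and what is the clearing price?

Pooled unit-bids ranked (top 6): 117 (Pike-1), 113 (Brio-1), 113 (Ember-1), 111 (Pike-2), 102 (Tessera-1), 102 (Brio-2)
The (k+1)-th unit-bid is $100.
Allocation: Brio 2, Ember 1, Pike 2, Tessera 1.

Brio 2, Ember 1, Pike 2, Tessera 1; clearing price $100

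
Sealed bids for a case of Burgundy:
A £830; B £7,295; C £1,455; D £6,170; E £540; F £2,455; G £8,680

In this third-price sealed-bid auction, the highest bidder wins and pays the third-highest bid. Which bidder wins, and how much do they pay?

G pays £6,170

Sorting bids: 8,680 (G) > 7,295 (B) > 6,170 (D) > 2,455 (F) > 1,455 (C) > 830 (A) > …
G wins; payment is bid #3 in the ranking = £6,170.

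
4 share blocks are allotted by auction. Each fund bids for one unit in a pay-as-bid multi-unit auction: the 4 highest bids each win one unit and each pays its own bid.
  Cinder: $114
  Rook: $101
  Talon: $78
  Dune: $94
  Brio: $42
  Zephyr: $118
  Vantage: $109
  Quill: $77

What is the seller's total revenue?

Bids ranked high→low: 118 (Zephyr), 114 (Cinder), 109 (Vantage), 101 (Rook), 94 (Dune), 78 (Talon), …
Top 4: Zephyr, Cinder, Vantage, Rook.
Total revenue = 118 + 114 + 109 + 101 = $442.

Total revenue: $442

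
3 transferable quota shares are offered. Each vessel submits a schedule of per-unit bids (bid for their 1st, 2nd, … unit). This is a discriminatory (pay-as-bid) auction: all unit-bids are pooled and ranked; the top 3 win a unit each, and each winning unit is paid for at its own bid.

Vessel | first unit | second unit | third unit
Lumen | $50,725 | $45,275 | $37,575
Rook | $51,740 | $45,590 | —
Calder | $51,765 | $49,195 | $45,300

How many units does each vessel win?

Pooled unit-bids ranked (top 3): 51,765 (Calder-1), 51,740 (Rook-1), 50,725 (Lumen-1)
Next rejected bid: $49,195 (not a price — pay-as-bid).
Allocation: Calder 1, Lumen 1, Rook 1.

Calder 1, Lumen 1, Rook 1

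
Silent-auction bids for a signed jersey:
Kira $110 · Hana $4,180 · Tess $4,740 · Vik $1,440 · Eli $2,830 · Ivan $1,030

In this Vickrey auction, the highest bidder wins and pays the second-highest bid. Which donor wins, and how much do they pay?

Sorting bids: 4,740 (Tess) > 4,180 (Hana) > 2,830 (Eli) > 1,440 (Vik) > 1,030 (Ivan) > 110 (Kira)
Tess is highest; pays the second-highest bid, $4,180.

Tess pays $4,180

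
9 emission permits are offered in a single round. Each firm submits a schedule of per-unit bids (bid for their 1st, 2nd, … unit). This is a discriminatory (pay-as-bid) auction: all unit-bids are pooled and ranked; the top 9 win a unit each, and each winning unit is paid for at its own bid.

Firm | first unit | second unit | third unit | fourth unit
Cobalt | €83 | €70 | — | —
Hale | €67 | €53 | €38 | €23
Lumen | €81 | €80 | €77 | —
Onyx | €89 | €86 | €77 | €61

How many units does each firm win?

Cobalt 2, Hale 1, Lumen 3, Onyx 3

Pooled unit-bids ranked (top 9): 89 (Onyx-1), 86 (Onyx-2), 83 (Cobalt-1), 81 (Lumen-1), 80 (Lumen-2), 77 (Lumen-3), 77 (Onyx-3), 70 (Cobalt-2), 67 (Hale-1)
Next rejected bid: €61 (not a price — pay-as-bid).
Allocation: Cobalt 2, Hale 1, Lumen 3, Onyx 3.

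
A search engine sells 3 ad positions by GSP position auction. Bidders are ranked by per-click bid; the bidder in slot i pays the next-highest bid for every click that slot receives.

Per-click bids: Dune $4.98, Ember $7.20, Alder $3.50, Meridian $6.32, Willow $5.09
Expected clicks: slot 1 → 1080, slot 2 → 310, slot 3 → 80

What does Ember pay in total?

Per-click bids in order: $7.20 (Ember) > $6.32 (Meridian) > $5.09 (Willow) > $4.98 (Dune) > …
Ember holds slot 1 → pays next bid $6.32 × 1080 clicks = $6825.60.

Ember pays $6825.60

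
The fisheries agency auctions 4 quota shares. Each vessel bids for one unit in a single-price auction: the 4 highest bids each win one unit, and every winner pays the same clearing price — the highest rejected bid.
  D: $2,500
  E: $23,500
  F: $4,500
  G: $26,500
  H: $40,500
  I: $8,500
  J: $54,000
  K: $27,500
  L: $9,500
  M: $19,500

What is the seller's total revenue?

Total revenue: $94,000

Bids ranked high→low: 54,000 (J), 40,500 (H), 27,500 (K), 26,500 (G), 23,500 (E), 19,500 (M), …
Winners (4 units): J, H, K, G.
First losing bid is E's $23,500, which sets the uniform price.
Total revenue = 4 × $23,500 = $94,000.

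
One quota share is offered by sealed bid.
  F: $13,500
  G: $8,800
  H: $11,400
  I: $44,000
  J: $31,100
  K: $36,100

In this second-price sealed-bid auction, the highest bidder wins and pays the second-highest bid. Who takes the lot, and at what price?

Sorting bids: 44,000 (I) > 36,100 (K) > 31,100 (J) > 13,500 (F) > 11,400 (H) > 8,800 (G)
I is highest; pays the second-highest bid, $36,100.

I pays $36,100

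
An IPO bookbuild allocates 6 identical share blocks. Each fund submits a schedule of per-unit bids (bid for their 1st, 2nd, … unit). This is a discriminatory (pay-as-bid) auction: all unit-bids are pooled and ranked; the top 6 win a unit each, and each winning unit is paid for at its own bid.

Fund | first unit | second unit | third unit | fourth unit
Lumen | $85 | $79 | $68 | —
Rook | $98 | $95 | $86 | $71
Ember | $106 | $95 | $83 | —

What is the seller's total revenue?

Merging the schedules and taking the best 6: 106 (Ember-1), 98 (Rook-1), 95 (Rook-2), 95 (Ember-2), 86 (Rook-3), 85 (Lumen-1)
Next rejected bid: $83 (not a price — pay-as-bid).
Each winning unit pays its own bid.
Revenue = 106 + 98 + 95 + 95 + 86 + 85 = $565.

Total revenue: $565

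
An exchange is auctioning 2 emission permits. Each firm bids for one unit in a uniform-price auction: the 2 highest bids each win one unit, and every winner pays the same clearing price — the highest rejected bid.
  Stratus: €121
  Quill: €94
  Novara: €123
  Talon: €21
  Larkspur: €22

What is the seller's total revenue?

Ordering the bids: 123 (Novara), 121 (Stratus), 94 (Quill), 22 (Larkspur), …
The 2 highest are Novara, Stratus.
Clearing price = highest rejected bid = €94.
Total revenue = 2 × €94 = €188.

Total revenue: €188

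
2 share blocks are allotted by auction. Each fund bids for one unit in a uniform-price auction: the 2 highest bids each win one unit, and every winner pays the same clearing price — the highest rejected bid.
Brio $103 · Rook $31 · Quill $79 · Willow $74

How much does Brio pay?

Ordering the bids: 103 (Brio), 79 (Quill), 74 (Willow), 31 (Rook)
Winners (2 units): Brio, Quill.
First losing bid is Willow's $74, which sets the uniform price.
Brio wins → pays $74.

Brio pays $74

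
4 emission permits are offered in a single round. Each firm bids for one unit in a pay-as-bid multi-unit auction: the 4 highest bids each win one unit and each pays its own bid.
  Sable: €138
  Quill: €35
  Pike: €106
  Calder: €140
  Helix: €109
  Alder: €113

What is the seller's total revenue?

Total revenue: €500

Ordering the bids: 140 (Calder), 138 (Sable), 113 (Alder), 109 (Helix), 106 (Pike), 35 (Quill)
The 4 highest are Calder, Sable, Alder, Helix.
Total revenue = 140 + 138 + 113 + 109 = €500.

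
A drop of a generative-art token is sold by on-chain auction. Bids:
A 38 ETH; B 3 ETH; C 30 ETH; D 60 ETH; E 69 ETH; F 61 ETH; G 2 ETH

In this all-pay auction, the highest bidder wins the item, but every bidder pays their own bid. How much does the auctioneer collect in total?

Sorting bids: 69 (E) > 61 (F) > 60 (D) > 38 (A) > 30 (C) > 3 (B) > …
E wins with the top bid; all bids are sunk regardless.
Every bidder forfeits their bid regardless of winning.
Revenue = 38 + 3 + 30 + 60 + 69 + 61 + 2 = 263 ETH.

Total revenue: 263 ETH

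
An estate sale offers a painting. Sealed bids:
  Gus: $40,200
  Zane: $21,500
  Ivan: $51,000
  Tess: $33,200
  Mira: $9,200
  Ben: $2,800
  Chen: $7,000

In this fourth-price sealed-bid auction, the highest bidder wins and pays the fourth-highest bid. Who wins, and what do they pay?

Sorting bids: 51,000 (Ivan) > 40,200 (Gus) > 33,200 (Tess) > 21,500 (Zane) > 9,200 (Mira) > 7,000 (Chen) > …
Ivan is highest; pays the fourth-highest bid, $21,500.

Ivan pays $21,500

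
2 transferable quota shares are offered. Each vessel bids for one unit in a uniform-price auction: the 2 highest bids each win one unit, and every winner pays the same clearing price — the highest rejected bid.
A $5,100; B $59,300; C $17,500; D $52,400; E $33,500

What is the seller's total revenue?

Bids ranked high→low: 59,300 (B), 52,400 (D), 33,500 (E), 17,500 (C), …
Top 2: B, D.
Highest unsuccessful bid: $33,500 → clearing price.
Total revenue = 2 × $33,500 = $67,000.

Total revenue: $67,000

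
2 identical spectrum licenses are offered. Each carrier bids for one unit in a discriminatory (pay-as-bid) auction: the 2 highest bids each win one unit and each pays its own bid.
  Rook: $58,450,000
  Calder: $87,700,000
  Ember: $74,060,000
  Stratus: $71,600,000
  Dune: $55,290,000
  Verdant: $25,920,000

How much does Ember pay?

Ordering the bids: 87,700,000 (Calder), 74,060,000 (Ember), 71,600,000 (Stratus), 58,450,000 (Rook), …
Winners (2 units): Calder, Ember.
Ember wins → own bid $74,060,000.

Ember pays $74,060,000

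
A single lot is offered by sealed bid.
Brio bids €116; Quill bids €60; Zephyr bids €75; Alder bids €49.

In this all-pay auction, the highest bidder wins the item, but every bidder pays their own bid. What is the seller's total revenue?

Bids in order: 116 (Brio) > 75 (Zephyr) > 60 (Quill) > 49 (Alder)
Every bidder forfeits their bid regardless of winning.
Revenue = 116 + 60 + 75 + 49 = €300.

Total revenue: €300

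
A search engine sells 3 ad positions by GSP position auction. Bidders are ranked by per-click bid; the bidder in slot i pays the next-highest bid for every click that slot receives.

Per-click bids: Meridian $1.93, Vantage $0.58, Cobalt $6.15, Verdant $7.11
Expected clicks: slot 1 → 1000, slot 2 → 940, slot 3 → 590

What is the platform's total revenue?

Total revenue: $8306.40

Per-click bids in order: $7.11 (Verdant) > $6.15 (Cobalt) > $1.93 (Meridian) > $0.58 (Vantage)
Slot 1: Verdant pays $6.15 × 1000 = $6150.00
Slot 2: Cobalt pays $1.93 × 940 = $1814.20
Slot 3: Meridian pays $0.58 × 590 = $342.20
Total = $8306.40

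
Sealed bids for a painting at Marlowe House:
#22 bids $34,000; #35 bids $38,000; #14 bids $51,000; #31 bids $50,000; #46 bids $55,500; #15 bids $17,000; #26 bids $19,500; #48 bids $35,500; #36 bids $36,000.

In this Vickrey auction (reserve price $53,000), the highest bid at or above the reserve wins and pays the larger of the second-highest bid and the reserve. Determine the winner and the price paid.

#46 pays $53,000

Rule: the highest bid at or above the reserve wins and pays the larger of the second-highest bid and the reserve.
Sorting bids: 55,500 (#46) > 51,000 (#14) > 50,000 (#31) > 38,000 (#35) > 36,000 (#36) > 35,500 (#48) > …
#46 has the top bid at or above the reserve ($55,500).
Second-highest bid $51,000 is below the reserve $53,000, so the reserve binds → payment $53,000.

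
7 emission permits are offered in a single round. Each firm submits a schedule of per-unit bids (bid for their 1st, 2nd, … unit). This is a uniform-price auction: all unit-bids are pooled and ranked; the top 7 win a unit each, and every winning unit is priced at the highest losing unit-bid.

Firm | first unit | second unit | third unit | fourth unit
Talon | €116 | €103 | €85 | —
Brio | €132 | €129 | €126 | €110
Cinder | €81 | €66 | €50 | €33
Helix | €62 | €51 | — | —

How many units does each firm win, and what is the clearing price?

Brio 4, Talon 3; clearing price €81

Merging the schedules and taking the best 7: 132 (Brio-1), 129 (Brio-2), 126 (Brio-3), 116 (Talon-1), 110 (Brio-4), 103 (Talon-2), 85 (Talon-3)
The (k+1)-th unit-bid is €81.
Allocation: Brio 4, Talon 3.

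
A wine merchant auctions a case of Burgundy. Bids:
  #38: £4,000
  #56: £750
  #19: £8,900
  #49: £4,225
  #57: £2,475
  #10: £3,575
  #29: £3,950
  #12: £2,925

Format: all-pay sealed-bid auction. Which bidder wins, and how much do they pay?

#19 pays £8,900

Bids ranked: 8,900 (#19) > 4,225 (#49) > 4,000 (#38) > 3,950 (#29) > 3,575 (#10) > 2,925 (#12) > …
#19 wins with the top bid; all bids are sunk regardless.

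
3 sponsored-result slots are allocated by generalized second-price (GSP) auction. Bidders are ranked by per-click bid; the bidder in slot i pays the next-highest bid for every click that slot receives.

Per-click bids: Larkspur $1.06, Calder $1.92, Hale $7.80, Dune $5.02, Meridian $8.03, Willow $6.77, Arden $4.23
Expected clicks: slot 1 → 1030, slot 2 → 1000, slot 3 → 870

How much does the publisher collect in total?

Ranked by bid: $8.03 (Meridian) > $7.80 (Hale) > $6.77 (Willow) > $5.02 (Dune) > …
Slot 1: Meridian pays $7.80 × 1030 = $8034.00
Slot 2: Hale pays $6.77 × 1000 = $6770.00
Slot 3: Willow pays $5.02 × 870 = $4367.40
Total = $19171.40

Total revenue: $19171.40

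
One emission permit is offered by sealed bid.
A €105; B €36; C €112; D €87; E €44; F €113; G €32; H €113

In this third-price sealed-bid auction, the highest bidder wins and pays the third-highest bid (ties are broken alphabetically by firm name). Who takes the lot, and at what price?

F pays €112

Bids ranked: 113 (F) > 113 (H) > 112 (C) > 105 (A) > 87 (D) > 44 (E) > …
F and H tie at €113; tie-break gives it to F.
F is highest; pays the third-highest bid, €112.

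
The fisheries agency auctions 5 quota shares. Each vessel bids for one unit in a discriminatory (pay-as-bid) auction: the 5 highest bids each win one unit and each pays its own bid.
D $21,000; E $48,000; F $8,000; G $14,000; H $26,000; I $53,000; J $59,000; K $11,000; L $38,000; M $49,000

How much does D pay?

D pays $0

Bids ranked high→low: 59,000 (J), 53,000 (I), 49,000 (M), 48,000 (E), 38,000 (L), 26,000 (H), 21,000 (D), …
Winners (5 units): J, I, M, E, L.
D does not win → $0.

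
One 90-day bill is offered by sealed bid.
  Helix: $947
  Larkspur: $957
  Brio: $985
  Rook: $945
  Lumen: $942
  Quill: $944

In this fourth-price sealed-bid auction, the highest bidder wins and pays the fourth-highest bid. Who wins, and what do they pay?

Brio pays $945

Bids ranked: 985 (Brio) > 957 (Larkspur) > 947 (Helix) > 945 (Rook) > 944 (Quill) > 942 (Lumen)
Brio is highest; pays the fourth-highest bid, $945.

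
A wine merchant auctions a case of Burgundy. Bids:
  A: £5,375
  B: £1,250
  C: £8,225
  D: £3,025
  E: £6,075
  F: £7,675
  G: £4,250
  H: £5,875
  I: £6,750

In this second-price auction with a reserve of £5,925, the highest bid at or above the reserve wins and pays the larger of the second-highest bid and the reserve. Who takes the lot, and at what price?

Rule: the highest bid at or above the reserve wins and pays the larger of the second-highest bid and the reserve.
Sorting bids: 8,225 (C) > 7,675 (F) > 6,750 (I) > 6,075 (E) > 5,875 (H) > 5,375 (A) > …
Highest eligible bid: C at £8,225.
Second-highest bid £7,675 exceeds the reserve £5,925 → payment £7,675.

C pays £7,675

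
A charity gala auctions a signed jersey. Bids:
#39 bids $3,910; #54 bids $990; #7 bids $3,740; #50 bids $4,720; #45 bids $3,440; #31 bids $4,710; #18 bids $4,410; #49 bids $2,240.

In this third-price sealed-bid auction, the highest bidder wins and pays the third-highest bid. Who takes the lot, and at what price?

#50 pays $4,410

Sorting bids: 4,720 (#50) > 4,710 (#31) > 4,410 (#18) > 3,910 (#39) > 3,740 (#7) > 3,440 (#45) > …
#50 is highest; pays the third-highest bid, $4,410.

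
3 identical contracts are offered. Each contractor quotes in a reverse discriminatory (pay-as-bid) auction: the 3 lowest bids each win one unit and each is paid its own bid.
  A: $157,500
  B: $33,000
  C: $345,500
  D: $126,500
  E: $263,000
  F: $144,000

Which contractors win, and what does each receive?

B $33,000, D $126,500, F $144,000

Sorting: 33,000 (B), 126,500 (D), 144,000 (F), 157,500 (A), 263,000 (E), …
The 3 lowest are B, D, F.
Each winner is paid its own bid: B $33,000, D $126,500, F $144,000.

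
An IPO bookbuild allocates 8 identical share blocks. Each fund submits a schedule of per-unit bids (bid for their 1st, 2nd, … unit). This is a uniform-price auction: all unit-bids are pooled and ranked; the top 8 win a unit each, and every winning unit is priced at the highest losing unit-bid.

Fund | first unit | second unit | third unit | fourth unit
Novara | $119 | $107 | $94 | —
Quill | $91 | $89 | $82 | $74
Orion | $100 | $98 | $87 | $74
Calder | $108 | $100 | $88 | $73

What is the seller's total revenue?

Merging the schedules and taking the best 8: 119 (Novara-1), 108 (Calder-1), 107 (Novara-2), 100 (Orion-1), 100 (Calder-2), 98 (Orion-2), 94 (Novara-3), 91 (Quill-1)
The (k+1)-th unit-bid is $89.
Allocation: Calder 2, Novara 3, Orion 2, Quill 1. Every unit priced at $89.
Revenue = 8 × 89 = $712.

Total revenue: $712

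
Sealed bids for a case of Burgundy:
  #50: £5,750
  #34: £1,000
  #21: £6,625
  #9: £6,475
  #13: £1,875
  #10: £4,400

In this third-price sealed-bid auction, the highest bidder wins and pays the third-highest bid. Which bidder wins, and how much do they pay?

Sorting bids: 6,625 (#21) > 6,475 (#9) > 5,750 (#50) > 4,400 (#10) > 1,875 (#13) > 1,000 (#34)
#21 is highest; pays the third-highest bid, £5,750.

#21 pays £5,750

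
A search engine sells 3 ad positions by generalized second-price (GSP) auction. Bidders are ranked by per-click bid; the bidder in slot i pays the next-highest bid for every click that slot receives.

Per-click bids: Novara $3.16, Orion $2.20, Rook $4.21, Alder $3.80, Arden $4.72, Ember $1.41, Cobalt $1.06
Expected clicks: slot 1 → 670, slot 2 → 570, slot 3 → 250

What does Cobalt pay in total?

Cobalt pays $0.00

Per-click bids in order: $4.72 (Arden) > $4.21 (Rook) > $3.80 (Alder) > $3.16 (Novara) > …
Cobalt ranks below slot 3 → no slot, pays nothing.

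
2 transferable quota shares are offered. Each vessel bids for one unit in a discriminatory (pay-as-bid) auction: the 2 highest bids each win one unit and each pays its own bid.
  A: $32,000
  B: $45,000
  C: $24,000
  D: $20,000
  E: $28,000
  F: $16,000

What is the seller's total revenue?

Total revenue: $77,000

Ordering the bids: 45,000 (B), 32,000 (A), 28,000 (E), 24,000 (C), …
Winners (2 units): B, A.
Total revenue = 45,000 + 32,000 = $77,000.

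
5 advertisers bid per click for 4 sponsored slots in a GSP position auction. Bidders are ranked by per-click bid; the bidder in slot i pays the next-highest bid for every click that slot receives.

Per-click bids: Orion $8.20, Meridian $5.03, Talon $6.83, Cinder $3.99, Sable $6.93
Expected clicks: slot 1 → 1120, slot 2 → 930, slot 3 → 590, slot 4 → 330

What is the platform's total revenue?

Total revenue: $18397.90

Sorting advertisers: $8.20 (Orion) > $6.93 (Sable) > $6.83 (Talon) > $5.03 (Meridian) > $3.99 (Cinder)
Slot 1: Orion pays $6.93 × 1120 = $7761.60
Slot 2: Sable pays $6.83 × 930 = $6351.90
Slot 3: Talon pays $5.03 × 590 = $2967.70
Slot 4: Meridian pays $3.99 × 330 = $1316.70
Total = $18397.90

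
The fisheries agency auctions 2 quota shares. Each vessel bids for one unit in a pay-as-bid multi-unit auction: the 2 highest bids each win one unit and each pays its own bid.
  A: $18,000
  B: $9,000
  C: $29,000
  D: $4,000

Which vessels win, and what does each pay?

Sorting: 29,000 (C), 18,000 (A), 9,000 (B), 4,000 (D)
Top 2: C, A.
Each winner pays its own bid: C $29,000, A $18,000.

C $29,000, A $18,000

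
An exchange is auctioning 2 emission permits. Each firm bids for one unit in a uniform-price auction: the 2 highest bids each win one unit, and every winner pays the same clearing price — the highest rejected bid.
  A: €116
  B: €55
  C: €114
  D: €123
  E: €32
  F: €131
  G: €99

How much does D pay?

Bids ranked high→low: 131 (F), 123 (D), 116 (A), 114 (C), …
Winners (2 units): F, D.
Highest unsuccessful bid: €116 → clearing price.
D wins → pays €116.

D pays €116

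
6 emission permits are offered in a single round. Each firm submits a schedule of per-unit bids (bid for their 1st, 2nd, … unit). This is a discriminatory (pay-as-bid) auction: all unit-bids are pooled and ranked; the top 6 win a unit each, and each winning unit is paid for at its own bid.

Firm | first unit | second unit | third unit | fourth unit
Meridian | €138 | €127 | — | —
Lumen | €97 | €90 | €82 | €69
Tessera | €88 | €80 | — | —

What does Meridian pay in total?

Meridian pays €265

Pooled unit-bids ranked (top 6): 138 (Meridian-1), 127 (Meridian-2), 97 (Lumen-1), 90 (Lumen-2), 88 (Tessera-1), 82 (Lumen-3)
Next rejected bid: €80 (not a price — pay-as-bid).
Meridian's winning unit-bids: 138 + 127 = €265.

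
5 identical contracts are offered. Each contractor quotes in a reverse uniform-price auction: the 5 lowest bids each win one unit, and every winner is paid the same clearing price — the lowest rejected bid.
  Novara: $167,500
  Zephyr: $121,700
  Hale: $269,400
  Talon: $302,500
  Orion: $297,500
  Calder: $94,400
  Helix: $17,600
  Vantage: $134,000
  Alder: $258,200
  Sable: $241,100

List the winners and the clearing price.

Helix, Calder, Zephyr, Vantage, Novara; each is paid $241,100

Bids ranked low→high: 17,600 (Helix), 94,400 (Calder), 121,700 (Zephyr), 134,000 (Vantage), 167,500 (Novara), 241,100 (Sable), 258,200 (Alder), …
Winners (5 units): Helix, Calder, Zephyr, Vantage, Novara.
Lowest unsuccessful bid: $241,100 → clearing price.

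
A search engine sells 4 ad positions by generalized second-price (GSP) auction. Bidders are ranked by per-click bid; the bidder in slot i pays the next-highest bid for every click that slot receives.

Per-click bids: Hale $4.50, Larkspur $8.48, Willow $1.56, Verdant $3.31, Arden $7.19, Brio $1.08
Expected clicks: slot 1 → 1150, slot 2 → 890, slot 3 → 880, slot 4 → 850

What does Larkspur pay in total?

Larkspur pays $8268.50

Per-click bids in order: $8.48 (Larkspur) > $7.19 (Arden) > $4.50 (Hale) > $3.31 (Verdant) > $1.56 (Willow) > …
Larkspur holds slot 1 → pays next bid $7.19 × 1150 clicks = $8268.50.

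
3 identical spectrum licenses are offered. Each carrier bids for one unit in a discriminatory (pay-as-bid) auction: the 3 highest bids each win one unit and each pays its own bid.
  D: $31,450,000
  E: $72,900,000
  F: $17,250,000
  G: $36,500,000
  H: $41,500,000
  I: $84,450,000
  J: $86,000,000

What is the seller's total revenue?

Sorting: 86,000,000 (J), 84,450,000 (I), 72,900,000 (E), 41,500,000 (H), 36,500,000 (G), …
Winners (3 units): J, I, E.
Total revenue = 86,000,000 + 84,450,000 + 72,900,000 = $243,350,000.

Total revenue: $243,350,000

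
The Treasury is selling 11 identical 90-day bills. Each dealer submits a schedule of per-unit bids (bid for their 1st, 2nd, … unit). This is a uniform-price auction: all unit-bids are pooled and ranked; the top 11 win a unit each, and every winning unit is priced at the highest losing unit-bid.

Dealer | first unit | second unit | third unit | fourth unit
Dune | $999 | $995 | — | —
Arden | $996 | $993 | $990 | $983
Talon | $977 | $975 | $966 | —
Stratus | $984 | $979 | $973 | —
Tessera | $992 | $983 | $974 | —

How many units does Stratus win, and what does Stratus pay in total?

Stratus: 2 units, pays $1,950

All unit-bids, highest first — top 11: 999 (Dune-1), 996 (Arden-1), 995 (Dune-2), 993 (Arden-2), 992 (Tessera-1), 990 (Arden-3), 984 (Stratus-1), 983 (Arden-4), 983 (Tessera-2), 979 (Stratus-2), 977 (Talon-1)
The (k+1)-th unit-bid is $975.
Stratus wins 2 unit(s) at $975 each.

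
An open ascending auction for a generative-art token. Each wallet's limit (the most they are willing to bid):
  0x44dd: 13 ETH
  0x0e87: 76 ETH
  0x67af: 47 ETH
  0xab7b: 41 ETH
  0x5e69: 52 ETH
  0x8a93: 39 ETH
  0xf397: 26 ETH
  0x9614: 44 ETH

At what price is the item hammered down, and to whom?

0x0e87 wins at 52 ETH

Limits in order: 76 (0x0e87) > 52 (0x5e69) > 47 (0x67af) > 44 (0x9614) > 41 (0xab7b) > 39 (0x8a93) > …
0x5e69 is the last rival to drop out, at 52 ETH; 0x0e87 remains and wins at that price.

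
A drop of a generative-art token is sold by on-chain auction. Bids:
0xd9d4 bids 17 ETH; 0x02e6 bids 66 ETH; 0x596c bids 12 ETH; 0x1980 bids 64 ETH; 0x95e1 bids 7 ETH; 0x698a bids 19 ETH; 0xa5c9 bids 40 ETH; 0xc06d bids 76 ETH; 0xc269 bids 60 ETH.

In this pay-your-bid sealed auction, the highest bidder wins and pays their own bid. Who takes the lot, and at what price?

Bids ranked: 76 (0xc06d) > 66 (0x02e6) > 64 (0x1980) > 60 (0xc269) > 40 (0xa5c9) > 19 (0x698a) > …
0xc06d has the highest bid and pays exactly that: 76 ETH.

0xc06d pays 76 ETH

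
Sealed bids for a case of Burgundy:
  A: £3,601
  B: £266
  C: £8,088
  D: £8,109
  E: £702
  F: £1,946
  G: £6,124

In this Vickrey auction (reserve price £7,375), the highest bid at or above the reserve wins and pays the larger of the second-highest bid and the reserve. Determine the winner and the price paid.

Rule: the highest bid at or above the reserve wins and pays the larger of the second-highest bid and the reserve.
Bids ranked: 8,109 (D) > 8,088 (C) > 6,124 (G) > 3,601 (A) > 1,946 (F) > 702 (E) > …
Highest eligible bid: D at £8,109.
max(second-highest £8,088, reserve £7,375) = £8,088; the reserve does not bind.

D pays £8,088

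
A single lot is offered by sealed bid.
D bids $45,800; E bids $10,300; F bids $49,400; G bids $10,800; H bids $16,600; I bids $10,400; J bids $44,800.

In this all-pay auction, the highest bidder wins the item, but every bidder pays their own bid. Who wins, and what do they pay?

All-pay auction: the highest bidder wins the item, but every bidder pays their own bid.
Bids ranked: 49,400 (F) > 45,800 (D) > 44,800 (J) > 16,600 (H) > 10,800 (G) > 10,400 (I) > …
F is highest and takes the item; every bidder forfeits their bid.

F pays $49,400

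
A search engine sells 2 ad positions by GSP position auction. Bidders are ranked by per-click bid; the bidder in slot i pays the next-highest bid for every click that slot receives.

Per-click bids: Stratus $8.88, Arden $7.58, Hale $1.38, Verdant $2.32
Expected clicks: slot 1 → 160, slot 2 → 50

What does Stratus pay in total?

Per-click bids in order: $8.88 (Stratus) > $7.58 (Arden) > $2.32 (Verdant) > …
Stratus holds slot 1 → pays next bid $7.58 × 160 clicks = $1212.80.

Stratus pays $1212.80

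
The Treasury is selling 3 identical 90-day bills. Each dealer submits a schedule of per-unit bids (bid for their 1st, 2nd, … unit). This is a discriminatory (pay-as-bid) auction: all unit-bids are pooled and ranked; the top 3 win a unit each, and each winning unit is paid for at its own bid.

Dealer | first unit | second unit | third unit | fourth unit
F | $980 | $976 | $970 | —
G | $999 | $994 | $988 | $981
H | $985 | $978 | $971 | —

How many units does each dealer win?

G 3

Merging the schedules and taking the best 3: 999 (G-1), 994 (G-2), 988 (G-3)
Next rejected bid: $985 (not a price — pay-as-bid).
Allocation: G 3.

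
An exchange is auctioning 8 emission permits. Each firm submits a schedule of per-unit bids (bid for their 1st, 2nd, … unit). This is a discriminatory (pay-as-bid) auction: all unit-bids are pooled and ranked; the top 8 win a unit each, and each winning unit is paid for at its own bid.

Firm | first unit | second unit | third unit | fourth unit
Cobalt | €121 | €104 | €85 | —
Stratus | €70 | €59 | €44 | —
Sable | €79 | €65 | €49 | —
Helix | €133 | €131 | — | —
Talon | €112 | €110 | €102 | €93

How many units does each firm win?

Cobalt 2, Helix 2, Talon 4

Pooled unit-bids ranked (top 8): 133 (Helix-1), 131 (Helix-2), 121 (Cobalt-1), 112 (Talon-1), 110 (Talon-2), 104 (Cobalt-2), 102 (Talon-3), 93 (Talon-4)
Next rejected bid: €85 (not a price — pay-as-bid).
Allocation: Cobalt 2, Helix 2, Talon 4.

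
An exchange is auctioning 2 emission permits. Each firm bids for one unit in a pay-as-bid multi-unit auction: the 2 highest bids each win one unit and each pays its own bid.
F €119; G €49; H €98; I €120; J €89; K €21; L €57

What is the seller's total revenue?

Total revenue: €239

Ordering the bids: 120 (I), 119 (F), 98 (H), 89 (J), …
The 2 highest are I, F.
Total revenue = 120 + 119 = €239.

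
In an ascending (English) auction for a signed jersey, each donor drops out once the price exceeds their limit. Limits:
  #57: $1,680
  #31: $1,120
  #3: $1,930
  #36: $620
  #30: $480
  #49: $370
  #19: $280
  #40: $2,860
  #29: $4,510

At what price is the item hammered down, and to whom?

#29 wins at $2,860

Open ascending-bid auction: the price rises until one bidder remains; the winner pays the price at which the last rival dropped out.
Limits ranked: 4,510 (#29) > 2,860 (#40) > 1,930 (#3) > 1,680 (#57) > 1,120 (#31) > 620 (#36) > …
Once the price passes $2,860, only #29 is left; the hammer falls at #40's limit of $2,860.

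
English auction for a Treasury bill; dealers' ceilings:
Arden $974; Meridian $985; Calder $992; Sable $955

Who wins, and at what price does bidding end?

Rule: the price rises until one bidder remains; the winner pays the price at which the last rival dropped out.
Sorting limits: 992 (Calder) > 985 (Meridian) > 974 (Arden) > 955 (Sable)
Meridian is the last rival to drop out, at $985; Calder remains and wins at that price.

Calder wins at $985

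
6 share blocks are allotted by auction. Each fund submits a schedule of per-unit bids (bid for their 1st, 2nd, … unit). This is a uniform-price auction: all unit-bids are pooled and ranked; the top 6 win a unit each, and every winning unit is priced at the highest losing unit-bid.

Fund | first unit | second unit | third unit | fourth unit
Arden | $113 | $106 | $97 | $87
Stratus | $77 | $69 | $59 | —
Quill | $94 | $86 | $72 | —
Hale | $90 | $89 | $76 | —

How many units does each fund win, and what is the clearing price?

Arden 3, Hale 2, Quill 1; clearing price $87

All unit-bids, highest first — top 6: 113 (Arden-1), 106 (Arden-2), 97 (Arden-3), 94 (Quill-1), 90 (Hale-1), 89 (Hale-2)
Highest rejected unit-bid = $87.
Allocation: Arden 3, Hale 2, Quill 1.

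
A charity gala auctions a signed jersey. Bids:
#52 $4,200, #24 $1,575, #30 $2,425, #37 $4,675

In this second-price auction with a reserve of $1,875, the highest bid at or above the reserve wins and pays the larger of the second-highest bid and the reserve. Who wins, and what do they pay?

#37 pays $4,200

Bids in order: 4,675 (#37) > 4,200 (#52) > 2,425 (#30) > 1,575 (#24)
Highest eligible bid: #37 at $4,675.
max(second-highest $4,200, reserve $1,875) = $4,200; the reserve does not bind.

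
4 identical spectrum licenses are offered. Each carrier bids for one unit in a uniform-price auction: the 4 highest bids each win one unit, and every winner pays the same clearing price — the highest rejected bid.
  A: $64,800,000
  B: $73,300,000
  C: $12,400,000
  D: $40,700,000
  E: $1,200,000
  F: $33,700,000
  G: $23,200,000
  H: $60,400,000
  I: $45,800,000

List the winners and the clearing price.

Ordering the bids: 73,300,000 (B), 64,800,000 (A), 60,400,000 (H), 45,800,000 (I), 40,700,000 (D), 33,700,000 (F), …
Top 4: B, A, H, I.
Highest unsuccessful bid: $40,700,000 → clearing price.

B, A, H, I; each pays $40,700,000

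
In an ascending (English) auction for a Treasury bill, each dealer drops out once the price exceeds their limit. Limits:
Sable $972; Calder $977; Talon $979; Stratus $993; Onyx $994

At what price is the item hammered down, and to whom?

Ascending (English) auction: the price rises until one bidder remains; the winner pays the price at which the last rival dropped out.
Limits ranked: 994 (Onyx) > 993 (Stratus) > 979 (Talon) > 977 (Calder) > 972 (Sable)
Stratus is the last rival to drop out, at $993; Onyx remains and wins at that price.

Onyx wins at $993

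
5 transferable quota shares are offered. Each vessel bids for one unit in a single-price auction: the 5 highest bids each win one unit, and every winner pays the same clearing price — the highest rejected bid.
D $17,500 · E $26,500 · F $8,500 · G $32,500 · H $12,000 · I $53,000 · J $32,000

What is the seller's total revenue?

Sorting: 53,000 (I), 32,500 (G), 32,000 (J), 26,500 (E), 17,500 (D), 12,000 (H), 8,500 (F)
Winners (5 units): I, G, J, E, D.
First losing bid is H's $12,000, which sets the uniform price.
Total revenue = 5 × $12,000 = $60,000.

Total revenue: $60,000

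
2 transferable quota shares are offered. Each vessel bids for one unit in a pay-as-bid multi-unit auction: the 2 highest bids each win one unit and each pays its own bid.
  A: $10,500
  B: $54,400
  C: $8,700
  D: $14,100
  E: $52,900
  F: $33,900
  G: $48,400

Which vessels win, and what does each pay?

B $54,400, E $52,900

Sorting: 54,400 (B), 52,900 (E), 48,400 (G), 33,900 (F), …
The 2 highest are B, E.
Each winner pays its own bid: B $54,400, E $52,900.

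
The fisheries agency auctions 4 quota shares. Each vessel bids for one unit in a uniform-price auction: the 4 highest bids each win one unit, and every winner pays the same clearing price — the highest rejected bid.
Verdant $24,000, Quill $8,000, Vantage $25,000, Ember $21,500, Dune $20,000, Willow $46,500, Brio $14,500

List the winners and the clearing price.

Willow, Vantage, Verdant, Ember; each pays $20,000

Sorting: 46,500 (Willow), 25,000 (Vantage), 24,000 (Verdant), 21,500 (Ember), 20,000 (Dune), 14,500 (Brio), …
Winners (4 units): Willow, Vantage, Verdant, Ember.
Highest unsuccessful bid: $20,000 → clearing price.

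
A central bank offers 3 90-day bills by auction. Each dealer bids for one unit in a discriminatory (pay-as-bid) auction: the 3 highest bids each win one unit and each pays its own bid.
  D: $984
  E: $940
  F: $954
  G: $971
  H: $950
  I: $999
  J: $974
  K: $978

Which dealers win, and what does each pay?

Ordering the bids: 999 (I), 984 (D), 978 (K), 974 (J), 971 (G), …
Top 3: I, D, K.
Each winner pays its own bid: I $999, D $984, K $978.

I $999, D $984, K $978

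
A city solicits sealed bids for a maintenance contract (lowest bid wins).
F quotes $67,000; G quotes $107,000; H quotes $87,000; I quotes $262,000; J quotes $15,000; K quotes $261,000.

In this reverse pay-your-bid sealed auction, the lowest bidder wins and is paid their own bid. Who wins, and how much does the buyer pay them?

Rule: the lowest bidder wins and is paid their own bid.
Bids in order: 15,000 (J) < 67,000 (F) < 87,000 (H) < 107,000 (G) < 261,000 (K) < 262,000 (I)
J is lowest → is paid own bid, $15,000.

J is paid $15,000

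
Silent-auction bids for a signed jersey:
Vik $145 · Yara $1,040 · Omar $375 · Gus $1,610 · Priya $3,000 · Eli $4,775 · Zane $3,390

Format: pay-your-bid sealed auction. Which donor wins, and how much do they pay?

Eli pays $4,775

Bids ranked: 4,775 (Eli) > 3,390 (Zane) > 3,000 (Priya) > 1,610 (Gus) > 1,040 (Yara) > 375 (Omar) > …
First-price: Eli pays what they bid, $4,775.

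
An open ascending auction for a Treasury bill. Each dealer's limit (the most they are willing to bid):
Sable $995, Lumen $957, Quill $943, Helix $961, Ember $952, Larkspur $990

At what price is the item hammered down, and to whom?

Limits ranked: 995 (Sable) > 990 (Larkspur) > 961 (Helix) > 957 (Lumen) > 952 (Ember) > 943 (Quill)
Larkspur is the last rival to drop out, at $990; Sable remains and wins at that price.

Sable wins at $990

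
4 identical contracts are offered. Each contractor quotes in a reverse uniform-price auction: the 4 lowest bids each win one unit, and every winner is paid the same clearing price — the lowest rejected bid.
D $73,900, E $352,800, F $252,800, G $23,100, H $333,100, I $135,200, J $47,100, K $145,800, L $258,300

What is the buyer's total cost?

Total cost: $583,200

Bids ranked low→high: 23,100 (G), 47,100 (J), 73,900 (D), 135,200 (I), 145,800 (K), 252,800 (F), …
The 4 lowest are G, J, D, I.
Clearing price = lowest rejected bid = $145,800.
Total cost = 4 × $145,800 = $583,200.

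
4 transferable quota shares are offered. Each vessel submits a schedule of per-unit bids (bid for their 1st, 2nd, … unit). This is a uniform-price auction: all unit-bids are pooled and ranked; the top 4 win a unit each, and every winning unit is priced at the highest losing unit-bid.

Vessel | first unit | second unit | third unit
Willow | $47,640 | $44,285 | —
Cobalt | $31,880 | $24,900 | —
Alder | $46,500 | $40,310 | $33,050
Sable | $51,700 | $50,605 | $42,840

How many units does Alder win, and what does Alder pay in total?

Alder: 1 unit, pays $44,285

All unit-bids, highest first — top 4: 51,700 (Sable-1), 50,605 (Sable-2), 47,640 (Willow-1), 46,500 (Alder-1)
Highest rejected unit-bid = $44,285.
Alder wins 1 unit(s) at $44,285 each.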